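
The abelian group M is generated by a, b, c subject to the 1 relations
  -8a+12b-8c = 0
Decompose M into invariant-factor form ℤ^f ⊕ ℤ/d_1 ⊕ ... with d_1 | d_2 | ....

Answer: M ≅ ℤ^2 ⊕ ℤ/4

Derivation:
rank_ℚ(R)=1; free=3−1=2
SNF(R) diag = [4] → torsion [4]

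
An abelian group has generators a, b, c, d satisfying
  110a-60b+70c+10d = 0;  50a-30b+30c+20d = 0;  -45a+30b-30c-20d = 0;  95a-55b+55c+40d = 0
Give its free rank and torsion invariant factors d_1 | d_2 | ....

rank_ℚ(R)=4; free=4−4=0
SNF(R) diag = [5, 5, 10, 20] → torsion [5, 5, 10, 20]

Answer: M ≅ ℤ/5 ⊕ ℤ/5 ⊕ ℤ/10 ⊕ ℤ/20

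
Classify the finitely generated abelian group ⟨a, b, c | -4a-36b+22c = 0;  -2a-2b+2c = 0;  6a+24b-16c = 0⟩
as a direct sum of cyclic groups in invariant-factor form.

Answer: M ≅ ℤ/2 ⊕ ℤ/2 ⊕ ℤ/2

Derivation:
rank_ℚ(R)=3; free=3−3=0
SNF(R) diag = [2, 2, 2] → torsion [2, 2, 2]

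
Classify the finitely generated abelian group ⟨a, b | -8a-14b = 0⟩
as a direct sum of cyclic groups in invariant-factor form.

Answer: M ≅ ℤ^1 ⊕ ℤ/2

Derivation:
rank_ℚ(R)=1; free=2−1=1
SNF(R) diag = [2] → torsion [2]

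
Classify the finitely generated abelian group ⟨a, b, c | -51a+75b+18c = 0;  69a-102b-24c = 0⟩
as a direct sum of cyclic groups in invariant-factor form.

rank_ℚ(R)=2; free=3−2=1
SNF(R) diag = [3, 3] → torsion [3, 3]

Answer: M ≅ ℤ^1 ⊕ ℤ/3 ⊕ ℤ/3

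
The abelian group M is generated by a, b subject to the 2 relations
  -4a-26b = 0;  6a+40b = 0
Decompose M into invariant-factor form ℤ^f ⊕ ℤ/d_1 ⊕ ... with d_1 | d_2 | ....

Answer: M ≅ ℤ/2 ⊕ ℤ/2

Derivation:
rank_ℚ(R)=2; free=2−2=0
SNF(R) diag = [2, 2] → torsion [2, 2]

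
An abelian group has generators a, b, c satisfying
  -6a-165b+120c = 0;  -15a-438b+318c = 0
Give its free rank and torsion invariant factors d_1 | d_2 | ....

rank_ℚ(R)=2; free=3−2=1
SNF(R) diag = [3, 3] → torsion [3, 3]

Answer: M ≅ ℤ^1 ⊕ ℤ/3 ⊕ ℤ/3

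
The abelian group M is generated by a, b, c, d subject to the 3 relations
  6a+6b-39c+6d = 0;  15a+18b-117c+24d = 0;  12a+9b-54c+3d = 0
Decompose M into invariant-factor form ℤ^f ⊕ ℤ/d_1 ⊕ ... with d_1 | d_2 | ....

rank_ℚ(R)=3; free=4−3=1
SNF(R) diag = [3, 3, 9] → torsion [3, 3, 9]

Answer: M ≅ ℤ^1 ⊕ ℤ/3 ⊕ ℤ/3 ⊕ ℤ/9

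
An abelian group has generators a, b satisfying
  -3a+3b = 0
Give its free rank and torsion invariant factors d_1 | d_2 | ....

rank_ℚ(R)=1; free=2−1=1
SNF(R) diag = [3] → torsion [3]

Answer: M ≅ ℤ^1 ⊕ ℤ/3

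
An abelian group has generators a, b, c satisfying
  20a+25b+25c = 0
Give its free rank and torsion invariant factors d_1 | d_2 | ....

Answer: M ≅ ℤ^2 ⊕ ℤ/5

Derivation:
rank_ℚ(R)=1; free=3−1=2
SNF(R) diag = [5] → torsion [5]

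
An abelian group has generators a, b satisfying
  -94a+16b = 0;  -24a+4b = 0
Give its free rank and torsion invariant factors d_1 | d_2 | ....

rank_ℚ(R)=2; free=2−2=0
SNF(R) diag = [2, 4] → torsion [2, 4]

Answer: M ≅ ℤ/2 ⊕ ℤ/4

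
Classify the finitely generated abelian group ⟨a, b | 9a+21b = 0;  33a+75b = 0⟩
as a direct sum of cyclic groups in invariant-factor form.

Answer: M ≅ ℤ/3 ⊕ ℤ/6

Derivation:
rank_ℚ(R)=2; free=2−2=0
SNF(R) diag = [3, 6] → torsion [3, 6]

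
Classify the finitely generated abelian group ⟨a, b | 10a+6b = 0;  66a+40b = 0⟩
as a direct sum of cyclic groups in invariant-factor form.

rank_ℚ(R)=2; free=2−2=0
SNF(R) diag = [2, 2] → torsion [2, 2]

Answer: M ≅ ℤ/2 ⊕ ℤ/2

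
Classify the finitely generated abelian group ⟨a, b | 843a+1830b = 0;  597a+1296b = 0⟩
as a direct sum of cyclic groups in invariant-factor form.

rank_ℚ(R)=2; free=2−2=0
SNF(R) diag = [3, 6] → torsion [3, 6]

Answer: M ≅ ℤ/3 ⊕ ℤ/6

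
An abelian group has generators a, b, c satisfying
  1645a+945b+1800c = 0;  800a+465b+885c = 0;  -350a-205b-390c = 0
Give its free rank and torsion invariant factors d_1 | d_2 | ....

Answer: M ≅ ℤ/5 ⊕ ℤ/5 ⊕ ℤ/15

Derivation:
rank_ℚ(R)=3; free=3−3=0
SNF(R) diag = [5, 5, 15] → torsion [5, 5, 15]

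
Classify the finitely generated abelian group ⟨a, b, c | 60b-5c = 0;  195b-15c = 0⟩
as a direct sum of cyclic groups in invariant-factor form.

Answer: M ≅ ℤ^1 ⊕ ℤ/5 ⊕ ℤ/15

Derivation:
rank_ℚ(R)=2; free=3−2=1
SNF(R) diag = [5, 15] → torsion [5, 15]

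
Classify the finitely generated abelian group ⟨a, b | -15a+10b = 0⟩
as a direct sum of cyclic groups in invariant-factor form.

Answer: M ≅ ℤ^1 ⊕ ℤ/5

Derivation:
rank_ℚ(R)=1; free=2−1=1
SNF(R) diag = [5] → torsion [5]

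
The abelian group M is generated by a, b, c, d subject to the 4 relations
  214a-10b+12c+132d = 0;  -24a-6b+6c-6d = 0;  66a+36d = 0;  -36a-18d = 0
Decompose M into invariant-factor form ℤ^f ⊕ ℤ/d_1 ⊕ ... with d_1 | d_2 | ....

rank_ℚ(R)=4; free=4−4=0
SNF(R) diag = [2, 6, 6, 18] → torsion [2, 6, 6, 18]

Answer: M ≅ ℤ/2 ⊕ ℤ/6 ⊕ ℤ/6 ⊕ ℤ/18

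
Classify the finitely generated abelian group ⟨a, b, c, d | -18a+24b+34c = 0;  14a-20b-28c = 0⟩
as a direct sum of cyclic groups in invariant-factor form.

Answer: M ≅ ℤ^2 ⊕ ℤ/2 ⊕ ℤ/2

Derivation:
rank_ℚ(R)=2; free=4−2=2
SNF(R) diag = [2, 2] → torsion [2, 2]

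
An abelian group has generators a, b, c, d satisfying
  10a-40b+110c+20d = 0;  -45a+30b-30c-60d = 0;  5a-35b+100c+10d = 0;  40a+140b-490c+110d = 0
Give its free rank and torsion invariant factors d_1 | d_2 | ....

rank_ℚ(R)=4; free=4−4=0
SNF(R) diag = [5, 15, 30, 90] → torsion [5, 15, 30, 90]

Answer: M ≅ ℤ/5 ⊕ ℤ/15 ⊕ ℤ/30 ⊕ ℤ/90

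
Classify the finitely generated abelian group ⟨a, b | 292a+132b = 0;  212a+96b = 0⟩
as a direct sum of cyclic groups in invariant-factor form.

Answer: M ≅ ℤ/4 ⊕ ℤ/12

Derivation:
rank_ℚ(R)=2; free=2−2=0
SNF(R) diag = [4, 12] → torsion [4, 12]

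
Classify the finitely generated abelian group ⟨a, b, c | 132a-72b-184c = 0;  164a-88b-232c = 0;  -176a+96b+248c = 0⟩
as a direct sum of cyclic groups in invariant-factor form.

Answer: M ≅ ℤ/4 ⊕ ℤ/8 ⊕ ℤ/16

Derivation:
rank_ℚ(R)=3; free=3−3=0
SNF(R) diag = [4, 8, 16] → torsion [4, 8, 16]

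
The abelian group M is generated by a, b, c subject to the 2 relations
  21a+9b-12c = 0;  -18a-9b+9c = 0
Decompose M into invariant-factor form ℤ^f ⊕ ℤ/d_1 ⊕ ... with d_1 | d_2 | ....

rank_ℚ(R)=2; free=3−2=1
SNF(R) diag = [3, 9] → torsion [3, 9]

Answer: M ≅ ℤ^1 ⊕ ℤ/3 ⊕ ℤ/9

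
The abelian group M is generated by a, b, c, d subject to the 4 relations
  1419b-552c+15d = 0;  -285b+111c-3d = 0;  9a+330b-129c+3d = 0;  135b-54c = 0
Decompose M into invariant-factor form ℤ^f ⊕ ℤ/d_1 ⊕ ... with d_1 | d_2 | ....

rank_ℚ(R)=4; free=4−4=0
SNF(R) diag = [3, 3, 9, 27] → torsion [3, 3, 9, 27]

Answer: M ≅ ℤ/3 ⊕ ℤ/3 ⊕ ℤ/9 ⊕ ℤ/27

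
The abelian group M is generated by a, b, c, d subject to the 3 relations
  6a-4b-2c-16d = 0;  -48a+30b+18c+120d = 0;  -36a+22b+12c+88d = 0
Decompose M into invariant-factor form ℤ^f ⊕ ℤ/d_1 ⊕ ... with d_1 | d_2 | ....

Answer: M ≅ ℤ^1 ⊕ ℤ/2 ⊕ ℤ/2 ⊕ ℤ/6

Derivation:
rank_ℚ(R)=3; free=4−3=1
SNF(R) diag = [2, 2, 6] → torsion [2, 2, 6]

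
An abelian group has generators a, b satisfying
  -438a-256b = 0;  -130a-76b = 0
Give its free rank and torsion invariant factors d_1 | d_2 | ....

rank_ℚ(R)=2; free=2−2=0
SNF(R) diag = [2, 4] → torsion [2, 4]

Answer: M ≅ ℤ/2 ⊕ ℤ/4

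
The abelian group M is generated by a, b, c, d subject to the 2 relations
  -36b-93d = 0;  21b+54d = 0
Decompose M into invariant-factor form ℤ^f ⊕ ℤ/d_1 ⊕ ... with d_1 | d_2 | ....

Answer: M ≅ ℤ^2 ⊕ ℤ/3 ⊕ ℤ/3

Derivation:
rank_ℚ(R)=2; free=4−2=2
SNF(R) diag = [3, 3] → torsion [3, 3]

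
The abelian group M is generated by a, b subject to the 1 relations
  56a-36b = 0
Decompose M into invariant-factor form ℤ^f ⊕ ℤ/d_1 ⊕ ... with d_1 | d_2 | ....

rank_ℚ(R)=1; free=2−1=1
SNF(R) diag = [4] → torsion [4]

Answer: M ≅ ℤ^1 ⊕ ℤ/4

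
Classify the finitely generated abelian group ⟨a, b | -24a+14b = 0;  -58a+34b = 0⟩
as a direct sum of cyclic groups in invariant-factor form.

rank_ℚ(R)=2; free=2−2=0
SNF(R) diag = [2, 2] → torsion [2, 2]

Answer: M ≅ ℤ/2 ⊕ ℤ/2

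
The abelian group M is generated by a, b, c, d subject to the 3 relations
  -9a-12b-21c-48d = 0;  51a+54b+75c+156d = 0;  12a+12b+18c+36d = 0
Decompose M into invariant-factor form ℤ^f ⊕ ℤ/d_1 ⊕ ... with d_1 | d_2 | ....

rank_ℚ(R)=3; free=4−3=1
SNF(R) diag = [3, 6, 18] → torsion [3, 6, 18]

Answer: M ≅ ℤ^1 ⊕ ℤ/3 ⊕ ℤ/6 ⊕ ℤ/18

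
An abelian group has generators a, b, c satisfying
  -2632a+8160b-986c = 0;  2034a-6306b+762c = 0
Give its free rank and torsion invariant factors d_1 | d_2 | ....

Answer: M ≅ ℤ^1 ⊕ ℤ/2 ⊕ ℤ/6

Derivation:
rank_ℚ(R)=2; free=3−2=1
SNF(R) diag = [2, 6] → torsion [2, 6]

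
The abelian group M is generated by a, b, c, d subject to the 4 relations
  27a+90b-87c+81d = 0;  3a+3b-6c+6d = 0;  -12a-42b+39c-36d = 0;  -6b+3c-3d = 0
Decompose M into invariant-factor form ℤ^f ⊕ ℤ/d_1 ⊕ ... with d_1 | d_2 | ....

rank_ℚ(R)=4; free=4−4=0
SNF(R) diag = [3, 3, 3, 3] → torsion [3, 3, 3, 3]

Answer: M ≅ ℤ/3 ⊕ ℤ/3 ⊕ ℤ/3 ⊕ ℤ/3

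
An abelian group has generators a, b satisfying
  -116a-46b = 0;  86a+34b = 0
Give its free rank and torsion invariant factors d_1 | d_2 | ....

rank_ℚ(R)=2; free=2−2=0
SNF(R) diag = [2, 6] → torsion [2, 6]

Answer: M ≅ ℤ/2 ⊕ ℤ/6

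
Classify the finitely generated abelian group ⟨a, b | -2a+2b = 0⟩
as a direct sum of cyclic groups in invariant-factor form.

rank_ℚ(R)=1; free=2−1=1
SNF(R) diag = [2] → torsion [2]

Answer: M ≅ ℤ^1 ⊕ ℤ/2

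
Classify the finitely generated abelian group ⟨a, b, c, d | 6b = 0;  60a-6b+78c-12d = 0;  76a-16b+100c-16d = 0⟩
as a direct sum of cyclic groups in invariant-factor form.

Answer: M ≅ ℤ^1 ⊕ ℤ/2 ⊕ ℤ/6 ⊕ ℤ/12

Derivation:
rank_ℚ(R)=3; free=4−3=1
SNF(R) diag = [2, 6, 12] → torsion [2, 6, 12]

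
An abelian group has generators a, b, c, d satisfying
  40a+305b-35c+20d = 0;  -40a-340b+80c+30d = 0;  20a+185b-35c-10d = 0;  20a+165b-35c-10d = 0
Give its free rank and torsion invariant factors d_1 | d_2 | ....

Answer: M ≅ ℤ/5 ⊕ ℤ/10 ⊕ ℤ/20 ⊕ ℤ/20

Derivation:
rank_ℚ(R)=4; free=4−4=0
SNF(R) diag = [5, 10, 20, 20] → torsion [5, 10, 20, 20]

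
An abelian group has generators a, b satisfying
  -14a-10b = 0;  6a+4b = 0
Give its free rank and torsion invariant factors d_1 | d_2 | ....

Answer: M ≅ ℤ/2 ⊕ ℤ/2

Derivation:
rank_ℚ(R)=2; free=2−2=0
SNF(R) diag = [2, 2] → torsion [2, 2]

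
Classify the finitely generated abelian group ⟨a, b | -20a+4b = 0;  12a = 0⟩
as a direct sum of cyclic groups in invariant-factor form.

Answer: M ≅ ℤ/4 ⊕ ℤ/12

Derivation:
rank_ℚ(R)=2; free=2−2=0
SNF(R) diag = [4, 12] → torsion [4, 12]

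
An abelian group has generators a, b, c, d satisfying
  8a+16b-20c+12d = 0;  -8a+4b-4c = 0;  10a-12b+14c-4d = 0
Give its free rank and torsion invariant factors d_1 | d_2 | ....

rank_ℚ(R)=3; free=4−3=1
SNF(R) diag = [2, 4, 4] → torsion [2, 4, 4]

Answer: M ≅ ℤ^1 ⊕ ℤ/2 ⊕ ℤ/4 ⊕ ℤ/4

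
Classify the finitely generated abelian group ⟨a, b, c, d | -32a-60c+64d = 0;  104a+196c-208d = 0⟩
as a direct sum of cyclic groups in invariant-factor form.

Answer: M ≅ ℤ^2 ⊕ ℤ/4 ⊕ ℤ/8

Derivation:
rank_ℚ(R)=2; free=4−2=2
SNF(R) diag = [4, 8] → torsion [4, 8]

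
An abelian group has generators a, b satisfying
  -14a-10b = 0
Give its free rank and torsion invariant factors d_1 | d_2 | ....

rank_ℚ(R)=1; free=2−1=1
SNF(R) diag = [2] → torsion [2]

Answer: M ≅ ℤ^1 ⊕ ℤ/2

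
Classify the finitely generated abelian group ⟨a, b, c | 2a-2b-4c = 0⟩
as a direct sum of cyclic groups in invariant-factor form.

Answer: M ≅ ℤ^2 ⊕ ℤ/2

Derivation:
rank_ℚ(R)=1; free=3−1=2
SNF(R) diag = [2] → torsion [2]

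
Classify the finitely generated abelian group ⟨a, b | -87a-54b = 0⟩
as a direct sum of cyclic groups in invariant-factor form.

Answer: M ≅ ℤ^1 ⊕ ℤ/3

Derivation:
rank_ℚ(R)=1; free=2−1=1
SNF(R) diag = [3] → torsion [3]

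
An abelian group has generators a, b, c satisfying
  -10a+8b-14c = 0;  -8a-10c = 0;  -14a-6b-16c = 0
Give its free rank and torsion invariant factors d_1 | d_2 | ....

rank_ℚ(R)=3; free=3−3=0
SNF(R) diag = [2, 2, 6] → torsion [2, 2, 6]

Answer: M ≅ ℤ/2 ⊕ ℤ/2 ⊕ ℤ/6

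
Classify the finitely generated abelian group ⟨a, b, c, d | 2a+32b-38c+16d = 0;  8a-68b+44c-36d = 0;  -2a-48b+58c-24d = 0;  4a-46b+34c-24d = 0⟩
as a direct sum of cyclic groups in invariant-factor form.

Answer: M ≅ ℤ/2 ⊕ ℤ/2 ⊕ ℤ/4 ⊕ ℤ/12

Derivation:
rank_ℚ(R)=4; free=4−4=0
SNF(R) diag = [2, 2, 4, 12] → torsion [2, 2, 4, 12]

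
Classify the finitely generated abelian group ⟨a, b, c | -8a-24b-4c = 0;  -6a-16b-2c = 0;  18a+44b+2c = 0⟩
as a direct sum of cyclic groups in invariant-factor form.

Answer: M ≅ ℤ/2 ⊕ ℤ/4 ⊕ ℤ/4

Derivation:
rank_ℚ(R)=3; free=3−3=0
SNF(R) diag = [2, 4, 4] → torsion [2, 4, 4]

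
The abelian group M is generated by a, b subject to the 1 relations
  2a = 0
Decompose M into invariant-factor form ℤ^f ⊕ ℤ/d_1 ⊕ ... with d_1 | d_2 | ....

rank_ℚ(R)=1; free=2−1=1
SNF(R) diag = [2] → torsion [2]

Answer: M ≅ ℤ^1 ⊕ ℤ/2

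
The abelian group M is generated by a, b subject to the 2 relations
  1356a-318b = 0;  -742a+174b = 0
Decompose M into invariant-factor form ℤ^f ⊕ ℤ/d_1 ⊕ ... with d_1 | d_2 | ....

Answer: M ≅ ℤ/2 ⊕ ℤ/6

Derivation:
rank_ℚ(R)=2; free=2−2=0
SNF(R) diag = [2, 6] → torsion [2, 6]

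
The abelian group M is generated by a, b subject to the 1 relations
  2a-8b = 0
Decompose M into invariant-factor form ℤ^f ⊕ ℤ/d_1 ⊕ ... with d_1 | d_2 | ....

Answer: M ≅ ℤ^1 ⊕ ℤ/2

Derivation:
rank_ℚ(R)=1; free=2−1=1
SNF(R) diag = [2] → torsion [2]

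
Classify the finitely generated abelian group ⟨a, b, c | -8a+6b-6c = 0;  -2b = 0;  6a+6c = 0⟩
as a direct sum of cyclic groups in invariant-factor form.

Answer: M ≅ ℤ/2 ⊕ ℤ/2 ⊕ ℤ/6

Derivation:
rank_ℚ(R)=3; free=3−3=0
SNF(R) diag = [2, 2, 6] → torsion [2, 2, 6]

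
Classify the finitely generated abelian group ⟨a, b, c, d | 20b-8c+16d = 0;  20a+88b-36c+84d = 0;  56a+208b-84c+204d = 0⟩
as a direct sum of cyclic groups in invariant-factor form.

rank_ℚ(R)=3; free=4−3=1
SNF(R) diag = [4, 4, 12] → torsion [4, 4, 12]

Answer: M ≅ ℤ^1 ⊕ ℤ/4 ⊕ ℤ/4 ⊕ ℤ/12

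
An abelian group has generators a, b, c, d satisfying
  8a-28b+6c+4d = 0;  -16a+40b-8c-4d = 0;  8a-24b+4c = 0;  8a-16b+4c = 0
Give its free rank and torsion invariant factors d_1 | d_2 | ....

rank_ℚ(R)=4; free=4−4=0
SNF(R) diag = [2, 4, 8, 8] → torsion [2, 4, 8, 8]

Answer: M ≅ ℤ/2 ⊕ ℤ/4 ⊕ ℤ/8 ⊕ ℤ/8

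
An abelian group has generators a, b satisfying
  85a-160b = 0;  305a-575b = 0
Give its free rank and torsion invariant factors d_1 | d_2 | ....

rank_ℚ(R)=2; free=2−2=0
SNF(R) diag = [5, 15] → torsion [5, 15]

Answer: M ≅ ℤ/5 ⊕ ℤ/15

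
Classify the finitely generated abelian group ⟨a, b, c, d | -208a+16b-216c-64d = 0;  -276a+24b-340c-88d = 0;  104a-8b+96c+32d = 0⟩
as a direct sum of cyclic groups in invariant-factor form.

Answer: M ≅ ℤ^1 ⊕ ℤ/4 ⊕ ℤ/8 ⊕ ℤ/24

Derivation:
rank_ℚ(R)=3; free=4−3=1
SNF(R) diag = [4, 8, 24] → torsion [4, 8, 24]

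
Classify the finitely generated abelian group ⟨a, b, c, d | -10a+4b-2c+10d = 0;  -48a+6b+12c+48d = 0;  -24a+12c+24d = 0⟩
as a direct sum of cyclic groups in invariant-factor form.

rank_ℚ(R)=3; free=4−3=1
SNF(R) diag = [2, 6, 12] → torsion [2, 6, 12]

Answer: M ≅ ℤ^1 ⊕ ℤ/2 ⊕ ℤ/6 ⊕ ℤ/12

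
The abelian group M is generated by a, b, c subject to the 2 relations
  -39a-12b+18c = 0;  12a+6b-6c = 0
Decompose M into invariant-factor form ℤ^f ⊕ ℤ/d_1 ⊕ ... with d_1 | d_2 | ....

Answer: M ≅ ℤ^1 ⊕ ℤ/3 ⊕ ℤ/6

Derivation:
rank_ℚ(R)=2; free=3−2=1
SNF(R) diag = [3, 6] → torsion [3, 6]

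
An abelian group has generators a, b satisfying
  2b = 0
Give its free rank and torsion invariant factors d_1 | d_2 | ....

Answer: M ≅ ℤ^1 ⊕ ℤ/2

Derivation:
rank_ℚ(R)=1; free=2−1=1
SNF(R) diag = [2] → torsion [2]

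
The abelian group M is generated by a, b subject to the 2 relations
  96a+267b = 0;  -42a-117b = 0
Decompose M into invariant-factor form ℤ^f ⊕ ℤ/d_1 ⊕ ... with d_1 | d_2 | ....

Answer: M ≅ ℤ/3 ⊕ ℤ/6

Derivation:
rank_ℚ(R)=2; free=2−2=0
SNF(R) diag = [3, 6] → torsion [3, 6]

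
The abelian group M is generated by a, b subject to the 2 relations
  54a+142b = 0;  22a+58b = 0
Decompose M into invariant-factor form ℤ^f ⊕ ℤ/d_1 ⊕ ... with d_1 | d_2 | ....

rank_ℚ(R)=2; free=2−2=0
SNF(R) diag = [2, 4] → torsion [2, 4]

Answer: M ≅ ℤ/2 ⊕ ℤ/4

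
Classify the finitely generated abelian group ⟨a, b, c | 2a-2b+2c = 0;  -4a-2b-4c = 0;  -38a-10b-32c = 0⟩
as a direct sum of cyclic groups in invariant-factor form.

rank_ℚ(R)=3; free=3−3=0
SNF(R) diag = [2, 6, 6] → torsion [2, 6, 6]

Answer: M ≅ ℤ/2 ⊕ ℤ/6 ⊕ ℤ/6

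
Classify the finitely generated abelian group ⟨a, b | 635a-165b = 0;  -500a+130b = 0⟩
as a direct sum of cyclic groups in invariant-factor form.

rank_ℚ(R)=2; free=2−2=0
SNF(R) diag = [5, 10] → torsion [5, 10]

Answer: M ≅ ℤ/5 ⊕ ℤ/10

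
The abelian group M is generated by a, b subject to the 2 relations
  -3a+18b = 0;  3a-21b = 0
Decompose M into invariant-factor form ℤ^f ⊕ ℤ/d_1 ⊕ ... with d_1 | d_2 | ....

rank_ℚ(R)=2; free=2−2=0
SNF(R) diag = [3, 3] → torsion [3, 3]

Answer: M ≅ ℤ/3 ⊕ ℤ/3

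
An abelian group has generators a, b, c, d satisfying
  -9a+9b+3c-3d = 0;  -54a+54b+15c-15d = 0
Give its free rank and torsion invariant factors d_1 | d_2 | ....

rank_ℚ(R)=2; free=4−2=2
SNF(R) diag = [3, 9] → torsion [3, 9]

Answer: M ≅ ℤ^2 ⊕ ℤ/3 ⊕ ℤ/9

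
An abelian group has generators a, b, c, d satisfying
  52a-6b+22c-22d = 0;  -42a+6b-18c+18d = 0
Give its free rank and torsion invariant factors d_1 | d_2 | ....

rank_ℚ(R)=2; free=4−2=2
SNF(R) diag = [2, 6] → torsion [2, 6]

Answer: M ≅ ℤ^2 ⊕ ℤ/2 ⊕ ℤ/6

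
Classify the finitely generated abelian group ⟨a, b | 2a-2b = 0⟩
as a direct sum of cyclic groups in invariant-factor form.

Answer: M ≅ ℤ^1 ⊕ ℤ/2

Derivation:
rank_ℚ(R)=1; free=2−1=1
SNF(R) diag = [2] → torsion [2]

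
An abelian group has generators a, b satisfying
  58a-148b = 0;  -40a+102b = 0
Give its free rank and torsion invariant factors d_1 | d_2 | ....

rank_ℚ(R)=2; free=2−2=0
SNF(R) diag = [2, 2] → torsion [2, 2]

Answer: M ≅ ℤ/2 ⊕ ℤ/2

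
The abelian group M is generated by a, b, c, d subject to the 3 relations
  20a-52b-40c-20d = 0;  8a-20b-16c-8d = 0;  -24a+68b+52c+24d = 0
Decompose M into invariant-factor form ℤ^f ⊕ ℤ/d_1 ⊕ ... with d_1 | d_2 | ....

rank_ℚ(R)=3; free=4−3=1
SNF(R) diag = [4, 4, 4] → torsion [4, 4, 4]

Answer: M ≅ ℤ^1 ⊕ ℤ/4 ⊕ ℤ/4 ⊕ ℤ/4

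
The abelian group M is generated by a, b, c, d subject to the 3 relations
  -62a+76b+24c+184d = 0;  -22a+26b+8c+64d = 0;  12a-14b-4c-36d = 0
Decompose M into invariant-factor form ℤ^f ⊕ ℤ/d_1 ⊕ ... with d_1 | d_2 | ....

rank_ℚ(R)=3; free=4−3=1
SNF(R) diag = [2, 2, 4] → torsion [2, 2, 4]

Answer: M ≅ ℤ^1 ⊕ ℤ/2 ⊕ ℤ/2 ⊕ ℤ/4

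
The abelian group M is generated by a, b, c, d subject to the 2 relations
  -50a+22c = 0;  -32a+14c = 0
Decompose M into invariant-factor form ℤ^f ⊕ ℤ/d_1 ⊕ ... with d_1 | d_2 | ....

Answer: M ≅ ℤ^2 ⊕ ℤ/2 ⊕ ℤ/2

Derivation:
rank_ℚ(R)=2; free=4−2=2
SNF(R) diag = [2, 2] → torsion [2, 2]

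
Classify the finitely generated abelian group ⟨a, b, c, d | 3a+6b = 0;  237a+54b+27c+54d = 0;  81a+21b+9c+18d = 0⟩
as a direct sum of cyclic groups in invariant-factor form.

rank_ℚ(R)=3; free=4−3=1
SNF(R) diag = [3, 3, 9] → torsion [3, 3, 9]

Answer: M ≅ ℤ^1 ⊕ ℤ/3 ⊕ ℤ/3 ⊕ ℤ/9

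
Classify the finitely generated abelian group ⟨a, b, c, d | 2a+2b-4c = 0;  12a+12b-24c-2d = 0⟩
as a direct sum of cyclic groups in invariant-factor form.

Answer: M ≅ ℤ^2 ⊕ ℤ/2 ⊕ ℤ/2

Derivation:
rank_ℚ(R)=2; free=4−2=2
SNF(R) diag = [2, 2] → torsion [2, 2]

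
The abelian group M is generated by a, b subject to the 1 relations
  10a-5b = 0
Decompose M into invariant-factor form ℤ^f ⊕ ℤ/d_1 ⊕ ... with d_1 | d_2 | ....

Answer: M ≅ ℤ^1 ⊕ ℤ/5

Derivation:
rank_ℚ(R)=1; free=2−1=1
SNF(R) diag = [5] → torsion [5]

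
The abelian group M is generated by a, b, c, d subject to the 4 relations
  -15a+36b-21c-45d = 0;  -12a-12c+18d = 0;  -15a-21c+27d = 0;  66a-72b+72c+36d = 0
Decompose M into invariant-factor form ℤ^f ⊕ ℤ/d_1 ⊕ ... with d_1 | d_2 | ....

Answer: M ≅ ℤ/3 ⊕ ℤ/6 ⊕ ℤ/18 ⊕ ℤ/36

Derivation:
rank_ℚ(R)=4; free=4−4=0
SNF(R) diag = [3, 6, 18, 36] → torsion [3, 6, 18, 36]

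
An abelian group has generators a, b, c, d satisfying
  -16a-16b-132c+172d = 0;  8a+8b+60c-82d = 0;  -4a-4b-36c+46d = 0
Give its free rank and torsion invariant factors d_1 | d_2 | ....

rank_ℚ(R)=3; free=4−3=1
SNF(R) diag = [2, 4, 12] → torsion [2, 4, 12]

Answer: M ≅ ℤ^1 ⊕ ℤ/2 ⊕ ℤ/4 ⊕ ℤ/12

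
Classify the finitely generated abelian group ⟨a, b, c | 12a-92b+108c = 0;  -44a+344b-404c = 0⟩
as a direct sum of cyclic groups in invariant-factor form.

Answer: M ≅ ℤ^1 ⊕ ℤ/4 ⊕ ℤ/4

Derivation:
rank_ℚ(R)=2; free=3−2=1
SNF(R) diag = [4, 4] → torsion [4, 4]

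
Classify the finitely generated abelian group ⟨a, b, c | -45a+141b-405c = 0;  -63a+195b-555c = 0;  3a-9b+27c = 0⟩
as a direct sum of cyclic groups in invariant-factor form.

Answer: M ≅ ℤ/3 ⊕ ℤ/6 ⊕ ℤ/12

Derivation:
rank_ℚ(R)=3; free=3−3=0
SNF(R) diag = [3, 6, 12] → torsion [3, 6, 12]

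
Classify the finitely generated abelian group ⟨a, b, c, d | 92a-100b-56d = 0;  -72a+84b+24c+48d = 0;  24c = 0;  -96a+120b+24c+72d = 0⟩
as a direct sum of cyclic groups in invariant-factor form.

rank_ℚ(R)=4; free=4−4=0
SNF(R) diag = [4, 12, 24, 24] → torsion [4, 12, 24, 24]

Answer: M ≅ ℤ/4 ⊕ ℤ/12 ⊕ ℤ/24 ⊕ ℤ/24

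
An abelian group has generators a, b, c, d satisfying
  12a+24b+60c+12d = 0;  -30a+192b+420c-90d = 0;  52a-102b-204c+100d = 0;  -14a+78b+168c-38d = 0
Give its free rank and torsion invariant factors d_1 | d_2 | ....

rank_ℚ(R)=4; free=4−4=0
SNF(R) diag = [2, 6, 12, 12] → torsion [2, 6, 12, 12]

Answer: M ≅ ℤ/2 ⊕ ℤ/6 ⊕ ℤ/12 ⊕ ℤ/12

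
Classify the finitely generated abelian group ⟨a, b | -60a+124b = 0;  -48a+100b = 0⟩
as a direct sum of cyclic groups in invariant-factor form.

rank_ℚ(R)=2; free=2−2=0
SNF(R) diag = [4, 12] → torsion [4, 12]

Answer: M ≅ ℤ/4 ⊕ ℤ/12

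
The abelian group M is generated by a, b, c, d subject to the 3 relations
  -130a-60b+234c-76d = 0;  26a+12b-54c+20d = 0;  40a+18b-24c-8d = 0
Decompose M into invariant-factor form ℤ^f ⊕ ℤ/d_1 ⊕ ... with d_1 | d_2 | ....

Answer: M ≅ ℤ^1 ⊕ ℤ/2 ⊕ ℤ/6 ⊕ ℤ/12

Derivation:
rank_ℚ(R)=3; free=4−3=1
SNF(R) diag = [2, 6, 12] → torsion [2, 6, 12]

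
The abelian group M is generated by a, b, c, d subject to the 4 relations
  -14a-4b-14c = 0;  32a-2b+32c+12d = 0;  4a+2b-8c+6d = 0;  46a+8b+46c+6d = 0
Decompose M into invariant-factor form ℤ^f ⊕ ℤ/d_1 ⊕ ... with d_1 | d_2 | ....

rank_ℚ(R)=4; free=4−4=0
SNF(R) diag = [2, 6, 6, 12] → torsion [2, 6, 6, 12]

Answer: M ≅ ℤ/2 ⊕ ℤ/6 ⊕ ℤ/6 ⊕ ℤ/12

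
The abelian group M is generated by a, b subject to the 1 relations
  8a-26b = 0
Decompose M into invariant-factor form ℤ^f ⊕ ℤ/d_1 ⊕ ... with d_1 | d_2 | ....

Answer: M ≅ ℤ^1 ⊕ ℤ/2

Derivation:
rank_ℚ(R)=1; free=2−1=1
SNF(R) diag = [2] → torsion [2]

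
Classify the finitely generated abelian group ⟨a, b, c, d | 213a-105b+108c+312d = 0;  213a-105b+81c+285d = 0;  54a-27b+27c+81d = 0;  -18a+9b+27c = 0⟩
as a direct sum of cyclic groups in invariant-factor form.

rank_ℚ(R)=4; free=4−4=0
SNF(R) diag = [3, 9, 27, 27] → torsion [3, 9, 27, 27]

Answer: M ≅ ℤ/3 ⊕ ℤ/9 ⊕ ℤ/27 ⊕ ℤ/27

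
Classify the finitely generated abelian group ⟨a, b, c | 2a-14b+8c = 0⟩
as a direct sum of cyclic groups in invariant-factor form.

Answer: M ≅ ℤ^2 ⊕ ℤ/2

Derivation:
rank_ℚ(R)=1; free=3−1=2
SNF(R) diag = [2] → torsion [2]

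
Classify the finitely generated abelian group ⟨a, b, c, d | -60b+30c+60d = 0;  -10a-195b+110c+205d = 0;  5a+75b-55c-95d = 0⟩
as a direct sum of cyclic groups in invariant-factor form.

rank_ℚ(R)=3; free=4−3=1
SNF(R) diag = [5, 15, 30] → torsion [5, 15, 30]

Answer: M ≅ ℤ^1 ⊕ ℤ/5 ⊕ ℤ/15 ⊕ ℤ/30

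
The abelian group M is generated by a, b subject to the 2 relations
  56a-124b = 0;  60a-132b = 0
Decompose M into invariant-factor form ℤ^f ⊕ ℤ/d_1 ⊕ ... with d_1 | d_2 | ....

rank_ℚ(R)=2; free=2−2=0
SNF(R) diag = [4, 12] → torsion [4, 12]

Answer: M ≅ ℤ/4 ⊕ ℤ/12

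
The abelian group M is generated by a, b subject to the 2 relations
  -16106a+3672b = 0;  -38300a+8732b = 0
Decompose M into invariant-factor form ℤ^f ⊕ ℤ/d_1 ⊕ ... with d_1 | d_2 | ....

rank_ℚ(R)=2; free=2−2=0
SNF(R) diag = [2, 4] → torsion [2, 4]

Answer: M ≅ ℤ/2 ⊕ ℤ/4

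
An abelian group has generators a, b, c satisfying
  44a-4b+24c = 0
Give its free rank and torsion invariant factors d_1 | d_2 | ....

Answer: M ≅ ℤ^2 ⊕ ℤ/4

Derivation:
rank_ℚ(R)=1; free=3−1=2
SNF(R) diag = [4] → torsion [4]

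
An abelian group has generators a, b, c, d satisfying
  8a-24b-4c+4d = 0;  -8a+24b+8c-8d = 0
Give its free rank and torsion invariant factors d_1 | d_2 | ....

rank_ℚ(R)=2; free=4−2=2
SNF(R) diag = [4, 8] → torsion [4, 8]

Answer: M ≅ ℤ^2 ⊕ ℤ/4 ⊕ ℤ/8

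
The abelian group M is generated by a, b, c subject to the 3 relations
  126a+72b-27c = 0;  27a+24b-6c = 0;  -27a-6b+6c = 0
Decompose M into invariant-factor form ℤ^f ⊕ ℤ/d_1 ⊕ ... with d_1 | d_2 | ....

Answer: M ≅ ℤ/3 ⊕ ℤ/9 ⊕ ℤ/18

Derivation:
rank_ℚ(R)=3; free=3−3=0
SNF(R) diag = [3, 9, 18] → torsion [3, 9, 18]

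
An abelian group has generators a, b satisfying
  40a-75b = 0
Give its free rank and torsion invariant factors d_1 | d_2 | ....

rank_ℚ(R)=1; free=2−1=1
SNF(R) diag = [5] → torsion [5]

Answer: M ≅ ℤ^1 ⊕ ℤ/5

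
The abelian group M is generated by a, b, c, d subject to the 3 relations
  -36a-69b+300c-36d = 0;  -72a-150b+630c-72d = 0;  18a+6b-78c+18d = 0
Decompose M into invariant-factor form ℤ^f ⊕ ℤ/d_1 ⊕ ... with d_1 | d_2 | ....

rank_ℚ(R)=3; free=4−3=1
SNF(R) diag = [3, 6, 18] → torsion [3, 6, 18]

Answer: M ≅ ℤ^1 ⊕ ℤ/3 ⊕ ℤ/6 ⊕ ℤ/18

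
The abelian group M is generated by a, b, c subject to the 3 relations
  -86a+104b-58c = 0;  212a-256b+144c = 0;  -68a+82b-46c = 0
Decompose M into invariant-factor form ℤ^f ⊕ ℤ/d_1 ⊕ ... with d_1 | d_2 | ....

rank_ℚ(R)=3; free=3−3=0
SNF(R) diag = [2, 2, 4] → torsion [2, 2, 4]

Answer: M ≅ ℤ/2 ⊕ ℤ/2 ⊕ ℤ/4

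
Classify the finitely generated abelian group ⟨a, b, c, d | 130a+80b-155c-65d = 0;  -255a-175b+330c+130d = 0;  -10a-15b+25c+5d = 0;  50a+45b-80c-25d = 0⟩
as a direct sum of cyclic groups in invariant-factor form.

Answer: M ≅ ℤ/5 ⊕ ℤ/5 ⊕ ℤ/5 ⊕ ℤ/15

Derivation:
rank_ℚ(R)=4; free=4−4=0
SNF(R) diag = [5, 5, 5, 15] → torsion [5, 5, 5, 15]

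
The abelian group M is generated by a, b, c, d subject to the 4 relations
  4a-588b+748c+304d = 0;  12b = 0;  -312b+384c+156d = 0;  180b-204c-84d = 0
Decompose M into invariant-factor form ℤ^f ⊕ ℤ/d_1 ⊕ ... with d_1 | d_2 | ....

rank_ℚ(R)=4; free=4−4=0
SNF(R) diag = [4, 12, 12, 36] → torsion [4, 12, 12, 36]

Answer: M ≅ ℤ/4 ⊕ ℤ/12 ⊕ ℤ/12 ⊕ ℤ/36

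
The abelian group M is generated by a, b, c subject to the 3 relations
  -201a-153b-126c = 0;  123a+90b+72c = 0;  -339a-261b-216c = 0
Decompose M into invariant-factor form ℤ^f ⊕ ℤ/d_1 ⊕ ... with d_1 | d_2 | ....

Answer: M ≅ ℤ/3 ⊕ ℤ/9 ⊕ ℤ/18

Derivation:
rank_ℚ(R)=3; free=3−3=0
SNF(R) diag = [3, 9, 18] → torsion [3, 9, 18]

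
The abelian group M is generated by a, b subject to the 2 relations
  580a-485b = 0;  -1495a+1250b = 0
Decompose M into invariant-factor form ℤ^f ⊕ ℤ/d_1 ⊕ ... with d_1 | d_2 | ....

rank_ℚ(R)=2; free=2−2=0
SNF(R) diag = [5, 15] → torsion [5, 15]

Answer: M ≅ ℤ/5 ⊕ ℤ/15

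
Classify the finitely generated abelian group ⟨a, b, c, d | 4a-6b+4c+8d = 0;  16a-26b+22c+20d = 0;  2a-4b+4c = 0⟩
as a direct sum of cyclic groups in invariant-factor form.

Answer: M ≅ ℤ^1 ⊕ ℤ/2 ⊕ ℤ/2 ⊕ ℤ/2

Derivation:
rank_ℚ(R)=3; free=4−3=1
SNF(R) diag = [2, 2, 2] → torsion [2, 2, 2]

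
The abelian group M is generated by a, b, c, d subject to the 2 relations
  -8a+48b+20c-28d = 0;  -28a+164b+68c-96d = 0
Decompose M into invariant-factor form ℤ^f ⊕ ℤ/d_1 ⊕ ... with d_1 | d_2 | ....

Answer: M ≅ ℤ^2 ⊕ ℤ/4 ⊕ ℤ/4

Derivation:
rank_ℚ(R)=2; free=4−2=2
SNF(R) diag = [4, 4] → torsion [4, 4]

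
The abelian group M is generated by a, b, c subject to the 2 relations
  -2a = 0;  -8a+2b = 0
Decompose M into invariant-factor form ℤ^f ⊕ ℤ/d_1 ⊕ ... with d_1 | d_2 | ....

Answer: M ≅ ℤ^1 ⊕ ℤ/2 ⊕ ℤ/2

Derivation:
rank_ℚ(R)=2; free=3−2=1
SNF(R) diag = [2, 2] → torsion [2, 2]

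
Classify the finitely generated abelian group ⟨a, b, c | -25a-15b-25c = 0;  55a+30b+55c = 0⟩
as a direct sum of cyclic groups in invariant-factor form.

rank_ℚ(R)=2; free=3−2=1
SNF(R) diag = [5, 15] → torsion [5, 15]

Answer: M ≅ ℤ^1 ⊕ ℤ/5 ⊕ ℤ/15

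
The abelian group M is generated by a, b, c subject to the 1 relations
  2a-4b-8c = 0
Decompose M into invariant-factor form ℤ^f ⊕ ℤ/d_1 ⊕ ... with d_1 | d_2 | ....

rank_ℚ(R)=1; free=3−1=2
SNF(R) diag = [2] → torsion [2]

Answer: M ≅ ℤ^2 ⊕ ℤ/2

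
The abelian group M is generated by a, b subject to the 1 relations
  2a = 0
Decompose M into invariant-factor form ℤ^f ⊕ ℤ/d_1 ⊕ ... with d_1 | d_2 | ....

Answer: M ≅ ℤ^1 ⊕ ℤ/2

Derivation:
rank_ℚ(R)=1; free=2−1=1
SNF(R) diag = [2] → torsion [2]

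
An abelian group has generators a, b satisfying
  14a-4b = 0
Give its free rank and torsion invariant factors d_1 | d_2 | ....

Answer: M ≅ ℤ^1 ⊕ ℤ/2

Derivation:
rank_ℚ(R)=1; free=2−1=1
SNF(R) diag = [2] → torsion [2]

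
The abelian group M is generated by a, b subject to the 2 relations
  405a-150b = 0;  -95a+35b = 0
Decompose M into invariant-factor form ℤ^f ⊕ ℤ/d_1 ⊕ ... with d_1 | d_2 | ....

rank_ℚ(R)=2; free=2−2=0
SNF(R) diag = [5, 15] → torsion [5, 15]

Answer: M ≅ ℤ/5 ⊕ ℤ/15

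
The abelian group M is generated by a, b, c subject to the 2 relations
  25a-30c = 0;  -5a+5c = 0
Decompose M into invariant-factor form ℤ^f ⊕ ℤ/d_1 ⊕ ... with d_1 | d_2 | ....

rank_ℚ(R)=2; free=3−2=1
SNF(R) diag = [5, 5] → torsion [5, 5]

Answer: M ≅ ℤ^1 ⊕ ℤ/5 ⊕ ℤ/5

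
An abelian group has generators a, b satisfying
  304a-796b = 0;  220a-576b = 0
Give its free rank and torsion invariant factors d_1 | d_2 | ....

rank_ℚ(R)=2; free=2−2=0
SNF(R) diag = [4, 4] → torsion [4, 4]

Answer: M ≅ ℤ/4 ⊕ ℤ/4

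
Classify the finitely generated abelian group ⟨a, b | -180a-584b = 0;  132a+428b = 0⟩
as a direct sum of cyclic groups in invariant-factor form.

rank_ℚ(R)=2; free=2−2=0
SNF(R) diag = [4, 12] → torsion [4, 12]

Answer: M ≅ ℤ/4 ⊕ ℤ/12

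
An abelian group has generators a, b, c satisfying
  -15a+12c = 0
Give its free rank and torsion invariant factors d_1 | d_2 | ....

Answer: M ≅ ℤ^2 ⊕ ℤ/3

Derivation:
rank_ℚ(R)=1; free=3−1=2
SNF(R) diag = [3] → torsion [3]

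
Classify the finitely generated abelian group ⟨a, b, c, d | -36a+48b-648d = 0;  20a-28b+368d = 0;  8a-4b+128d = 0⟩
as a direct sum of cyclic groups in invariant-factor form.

rank_ℚ(R)=3; free=4−3=1
SNF(R) diag = [4, 12, 24] → torsion [4, 12, 24]

Answer: M ≅ ℤ^1 ⊕ ℤ/4 ⊕ ℤ/12 ⊕ ℤ/24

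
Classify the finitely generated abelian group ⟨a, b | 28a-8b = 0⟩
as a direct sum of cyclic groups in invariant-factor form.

rank_ℚ(R)=1; free=2−1=1
SNF(R) diag = [4] → torsion [4]

Answer: M ≅ ℤ^1 ⊕ ℤ/4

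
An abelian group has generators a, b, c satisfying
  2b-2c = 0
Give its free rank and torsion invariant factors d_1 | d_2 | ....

rank_ℚ(R)=1; free=3−1=2
SNF(R) diag = [2] → torsion [2]

Answer: M ≅ ℤ^2 ⊕ ℤ/2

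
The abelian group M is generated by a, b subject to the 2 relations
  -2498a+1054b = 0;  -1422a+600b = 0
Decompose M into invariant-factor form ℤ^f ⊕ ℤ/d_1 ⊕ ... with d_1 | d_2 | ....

Answer: M ≅ ℤ/2 ⊕ ℤ/6

Derivation:
rank_ℚ(R)=2; free=2−2=0
SNF(R) diag = [2, 6] → torsion [2, 6]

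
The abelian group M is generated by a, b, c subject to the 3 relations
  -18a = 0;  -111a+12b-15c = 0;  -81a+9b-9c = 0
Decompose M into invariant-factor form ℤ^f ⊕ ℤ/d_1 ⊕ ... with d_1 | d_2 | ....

rank_ℚ(R)=3; free=3−3=0
SNF(R) diag = [3, 9, 18] → torsion [3, 9, 18]

Answer: M ≅ ℤ/3 ⊕ ℤ/9 ⊕ ℤ/18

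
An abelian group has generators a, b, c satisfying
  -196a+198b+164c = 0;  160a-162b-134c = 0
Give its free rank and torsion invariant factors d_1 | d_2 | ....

rank_ℚ(R)=2; free=3−2=1
SNF(R) diag = [2, 6] → torsion [2, 6]

Answer: M ≅ ℤ^1 ⊕ ℤ/2 ⊕ ℤ/6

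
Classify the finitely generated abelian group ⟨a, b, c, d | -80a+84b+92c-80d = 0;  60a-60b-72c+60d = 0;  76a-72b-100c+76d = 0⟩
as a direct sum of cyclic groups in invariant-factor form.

Answer: M ≅ ℤ^1 ⊕ ℤ/4 ⊕ ℤ/12 ⊕ ℤ/24

Derivation:
rank_ℚ(R)=3; free=4−3=1
SNF(R) diag = [4, 12, 24] → torsion [4, 12, 24]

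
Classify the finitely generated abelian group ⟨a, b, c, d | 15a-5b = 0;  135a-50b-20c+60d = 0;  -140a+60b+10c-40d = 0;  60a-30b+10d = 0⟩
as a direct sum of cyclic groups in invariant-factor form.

Answer: M ≅ ℤ/5 ⊕ ℤ/5 ⊕ ℤ/10 ⊕ ℤ/10

Derivation:
rank_ℚ(R)=4; free=4−4=0
SNF(R) diag = [5, 5, 10, 10] → torsion [5, 5, 10, 10]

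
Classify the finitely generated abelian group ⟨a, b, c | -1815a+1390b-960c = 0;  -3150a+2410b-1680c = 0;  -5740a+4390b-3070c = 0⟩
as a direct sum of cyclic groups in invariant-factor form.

Answer: M ≅ ℤ/5 ⊕ ℤ/10 ⊕ ℤ/30

Derivation:
rank_ℚ(R)=3; free=3−3=0
SNF(R) diag = [5, 10, 30] → torsion [5, 10, 30]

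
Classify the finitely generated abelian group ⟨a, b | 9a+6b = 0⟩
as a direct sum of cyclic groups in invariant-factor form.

Answer: M ≅ ℤ^1 ⊕ ℤ/3

Derivation:
rank_ℚ(R)=1; free=2−1=1
SNF(R) diag = [3] → torsion [3]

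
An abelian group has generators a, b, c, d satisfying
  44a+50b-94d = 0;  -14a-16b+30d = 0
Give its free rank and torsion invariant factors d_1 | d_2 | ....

Answer: M ≅ ℤ^2 ⊕ ℤ/2 ⊕ ℤ/2

Derivation:
rank_ℚ(R)=2; free=4−2=2
SNF(R) diag = [2, 2] → torsion [2, 2]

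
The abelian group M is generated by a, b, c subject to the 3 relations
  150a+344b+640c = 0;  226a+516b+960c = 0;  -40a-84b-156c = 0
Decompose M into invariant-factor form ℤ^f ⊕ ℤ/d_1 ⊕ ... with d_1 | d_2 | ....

rank_ℚ(R)=3; free=3−3=0
SNF(R) diag = [2, 4, 12] → torsion [2, 4, 12]

Answer: M ≅ ℤ/2 ⊕ ℤ/4 ⊕ ℤ/12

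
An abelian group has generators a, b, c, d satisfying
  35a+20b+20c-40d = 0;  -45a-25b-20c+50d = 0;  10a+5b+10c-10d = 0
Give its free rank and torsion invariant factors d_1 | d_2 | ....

Answer: M ≅ ℤ^1 ⊕ ℤ/5 ⊕ ℤ/5 ⊕ ℤ/10

Derivation:
rank_ℚ(R)=3; free=4−3=1
SNF(R) diag = [5, 5, 10] → torsion [5, 5, 10]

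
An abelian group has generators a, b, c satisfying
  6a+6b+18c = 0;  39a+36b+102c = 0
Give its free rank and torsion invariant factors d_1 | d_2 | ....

Answer: M ≅ ℤ^1 ⊕ ℤ/3 ⊕ ℤ/6

Derivation:
rank_ℚ(R)=2; free=3−2=1
SNF(R) diag = [3, 6] → torsion [3, 6]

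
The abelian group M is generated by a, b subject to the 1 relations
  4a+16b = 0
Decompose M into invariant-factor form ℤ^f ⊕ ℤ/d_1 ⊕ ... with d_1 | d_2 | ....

rank_ℚ(R)=1; free=2−1=1
SNF(R) diag = [4] → torsion [4]

Answer: M ≅ ℤ^1 ⊕ ℤ/4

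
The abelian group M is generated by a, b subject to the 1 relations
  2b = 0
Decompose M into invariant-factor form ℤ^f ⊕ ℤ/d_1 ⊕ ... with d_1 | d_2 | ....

Answer: M ≅ ℤ^1 ⊕ ℤ/2

Derivation:
rank_ℚ(R)=1; free=2−1=1
SNF(R) diag = [2] → torsion [2]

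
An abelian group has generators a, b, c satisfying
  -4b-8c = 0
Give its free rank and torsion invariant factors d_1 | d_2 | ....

rank_ℚ(R)=1; free=3−1=2
SNF(R) diag = [4] → torsion [4]

Answer: M ≅ ℤ^2 ⊕ ℤ/4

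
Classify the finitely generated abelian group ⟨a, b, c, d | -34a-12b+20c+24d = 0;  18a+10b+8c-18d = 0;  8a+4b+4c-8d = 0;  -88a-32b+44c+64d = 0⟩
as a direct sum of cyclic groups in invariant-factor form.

rank_ℚ(R)=4; free=4−4=0
SNF(R) diag = [2, 2, 4, 4] → torsion [2, 2, 4, 4]

Answer: M ≅ ℤ/2 ⊕ ℤ/2 ⊕ ℤ/4 ⊕ ℤ/4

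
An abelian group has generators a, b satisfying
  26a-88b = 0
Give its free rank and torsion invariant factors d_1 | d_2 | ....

rank_ℚ(R)=1; free=2−1=1
SNF(R) diag = [2] → torsion [2]

Answer: M ≅ ℤ^1 ⊕ ℤ/2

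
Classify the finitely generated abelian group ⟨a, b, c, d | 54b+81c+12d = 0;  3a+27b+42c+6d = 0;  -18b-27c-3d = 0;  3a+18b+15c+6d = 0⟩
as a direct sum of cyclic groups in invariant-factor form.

rank_ℚ(R)=4; free=4−4=0
SNF(R) diag = [3, 3, 9, 27] → torsion [3, 3, 9, 27]

Answer: M ≅ ℤ/3 ⊕ ℤ/3 ⊕ ℤ/9 ⊕ ℤ/27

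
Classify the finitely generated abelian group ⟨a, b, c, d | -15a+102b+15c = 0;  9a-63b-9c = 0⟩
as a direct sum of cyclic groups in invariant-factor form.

rank_ℚ(R)=2; free=4−2=2
SNF(R) diag = [3, 9] → torsion [3, 9]

Answer: M ≅ ℤ^2 ⊕ ℤ/3 ⊕ ℤ/9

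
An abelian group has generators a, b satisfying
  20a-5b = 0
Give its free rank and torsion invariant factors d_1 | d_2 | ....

rank_ℚ(R)=1; free=2−1=1
SNF(R) diag = [5] → torsion [5]

Answer: M ≅ ℤ^1 ⊕ ℤ/5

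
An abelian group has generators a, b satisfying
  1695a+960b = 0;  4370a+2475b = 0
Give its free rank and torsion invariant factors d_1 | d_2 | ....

Answer: M ≅ ℤ/5 ⊕ ℤ/15

Derivation:
rank_ℚ(R)=2; free=2−2=0
SNF(R) diag = [5, 15] → torsion [5, 15]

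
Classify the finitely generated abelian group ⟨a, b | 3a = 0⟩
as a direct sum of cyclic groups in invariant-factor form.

Answer: M ≅ ℤ^1 ⊕ ℤ/3

Derivation:
rank_ℚ(R)=1; free=2−1=1
SNF(R) diag = [3] → torsion [3]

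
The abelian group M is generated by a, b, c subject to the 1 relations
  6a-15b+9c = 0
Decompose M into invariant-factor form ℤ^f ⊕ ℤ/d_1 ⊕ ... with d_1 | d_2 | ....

rank_ℚ(R)=1; free=3−1=2
SNF(R) diag = [3] → torsion [3]

Answer: M ≅ ℤ^2 ⊕ ℤ/3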